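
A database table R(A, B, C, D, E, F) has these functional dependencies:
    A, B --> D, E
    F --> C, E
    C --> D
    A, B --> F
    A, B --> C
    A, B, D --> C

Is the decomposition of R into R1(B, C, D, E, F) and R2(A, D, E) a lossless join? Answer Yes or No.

No

The shared attributes are {D, E} and {D, E}⁺ = {D, E}.
Neither R1 nor R2 is contained in that closure, so the decomposition is lossy.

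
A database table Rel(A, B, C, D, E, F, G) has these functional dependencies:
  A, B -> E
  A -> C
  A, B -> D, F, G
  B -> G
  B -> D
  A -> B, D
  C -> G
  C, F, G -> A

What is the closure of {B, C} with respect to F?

Start with {B, C}.
B -> G applies; add {G} → now {B, C, G}.
B -> D applies; add {D} → now {B, C, D, G}.
No further FD applies.

{B, C, D, G}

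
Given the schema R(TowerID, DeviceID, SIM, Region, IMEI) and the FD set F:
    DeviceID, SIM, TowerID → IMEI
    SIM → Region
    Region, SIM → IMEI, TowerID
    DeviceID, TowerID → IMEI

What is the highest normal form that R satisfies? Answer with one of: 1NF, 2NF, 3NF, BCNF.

1NF

Candidate key: {DeviceID, SIM}. Prime attributes: {DeviceID, SIM}.
SIM → Region breaks BCNF: {SIM}⁺ = {IMEI, Region, SIM, TowerID}, so {SIM} is not a superkey.
SIM → Region determines the non-prime attribute {Region} from a non-superkey — 3NF is violated.
The proper key subset {SIM} of {DeviceID, SIM} determines non-prime {IMEI, Region, TowerID}, so the relation is not even in 2NF.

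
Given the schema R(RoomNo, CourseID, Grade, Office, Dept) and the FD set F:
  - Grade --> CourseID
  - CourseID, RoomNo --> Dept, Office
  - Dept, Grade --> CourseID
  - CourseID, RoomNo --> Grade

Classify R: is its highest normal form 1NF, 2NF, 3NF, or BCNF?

Candidate keys: {CourseID, RoomNo}, {Grade, RoomNo}. Prime attributes: {CourseID, Grade, RoomNo}.
For Grade --> CourseID we have {Grade}⁺ = {CourseID, Grade}; {Grade} is not a superkey, so BCNF fails.
Its right-hand attributes {CourseID} are all prime, as are those of every other non-superkey FD — the relation is in 3NF.

3NF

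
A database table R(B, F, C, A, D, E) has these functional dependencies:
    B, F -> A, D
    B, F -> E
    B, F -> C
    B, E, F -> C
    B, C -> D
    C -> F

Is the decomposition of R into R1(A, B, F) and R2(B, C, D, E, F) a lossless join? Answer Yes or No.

R1 ∩ R2 = {B, F}; its closure under F is {A, B, C, D, E, F}.
Since R1 ⊆ {A, B, C, D, E, F}, the intersection is a superkey of R1; the decomposition is lossless.

Yes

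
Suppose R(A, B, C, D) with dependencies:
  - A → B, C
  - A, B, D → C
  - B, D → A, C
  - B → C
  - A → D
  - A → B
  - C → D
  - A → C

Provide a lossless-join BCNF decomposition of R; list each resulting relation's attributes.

Candidate keys of the original relation: {A}, {B}.
In {A, B, C, D}, {C} is not a superkey ({C}⁺ restricted to this set is {C, D}), so split on C → D into {C, D} and {A, B, C}.
{C, D} is in BCNF.
{A, B, C} is in BCNF.

{A, B, C}; {C, D}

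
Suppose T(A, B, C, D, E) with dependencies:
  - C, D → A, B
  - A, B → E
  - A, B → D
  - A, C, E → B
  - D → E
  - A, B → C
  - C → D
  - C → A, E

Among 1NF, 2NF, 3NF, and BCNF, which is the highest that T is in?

2NF

Candidate keys: {A, B}, {C}. Prime attributes: {A, B, C}.
D → E: {D}⁺ = {D, E}, which is not all of the attributes, so the left side is not a superkey — BCNF is violated.
D → E has non-prime {E} on the right and a non-superkey on the left, so 3NF fails.
No proper subset of a key has a non-prime attribute in its closure, so there is no partial dependency; 2NF holds.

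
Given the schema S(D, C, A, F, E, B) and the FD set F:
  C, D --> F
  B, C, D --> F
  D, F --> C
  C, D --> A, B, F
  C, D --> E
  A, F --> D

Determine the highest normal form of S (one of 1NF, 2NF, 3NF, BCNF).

Candidate keys: {A, F}, {C, D}, {D, F}. Prime attributes: {A, C, D, F}.
Each dependency's left side is a superkey — BCNF holds.

BCNF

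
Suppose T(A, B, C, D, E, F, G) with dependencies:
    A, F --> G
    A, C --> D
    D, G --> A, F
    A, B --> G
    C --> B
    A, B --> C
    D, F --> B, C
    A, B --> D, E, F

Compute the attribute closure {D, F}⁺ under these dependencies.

{B, C, D, F}

Start with {D, F}.
D, F --> B, C applies; add {B, C} → now {B, C, D, F}.
No further FD applies.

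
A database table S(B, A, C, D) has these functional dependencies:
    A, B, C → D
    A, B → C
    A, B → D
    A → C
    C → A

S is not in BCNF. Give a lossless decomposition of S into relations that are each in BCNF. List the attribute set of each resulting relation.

Candidate keys of the original relation: {A, B}, {B, C}.
Within {A, B, C, D}: {A}⁺ ∩ {A, B, C, D} = {A, C}, not the whole set, so A → C violates BCNF; decompose into {A, C} and {A, B, D}.
{A, C}: every determinant is a superkey — BCNF.
{A, B, D}: every determinant is a superkey — BCNF.

{A, B, D}; {A, C}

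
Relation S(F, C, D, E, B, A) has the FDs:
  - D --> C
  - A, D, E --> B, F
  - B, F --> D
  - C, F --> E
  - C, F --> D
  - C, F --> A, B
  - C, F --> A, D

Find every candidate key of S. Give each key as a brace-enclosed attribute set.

{A, D, E}, {B, F}, {C, F}, {D, F}

Closure of {B, F} is {A, B, C, D, E, F}, the whole schema; {B, F} is a candidate key.
Closure of {C, F} is {A, B, C, D, E, F}, the whole schema; {C, F} is a candidate key.
Closure of {D, F} is {A, B, C, D, E, F}, the whole schema; {D, F} is a candidate key.
Closure of {A, D, E} is {A, B, C, D, E, F}, the whole schema; {A, D, E} is a candidate key.
These are minimal and exhaustive — every other superkey contains one of them.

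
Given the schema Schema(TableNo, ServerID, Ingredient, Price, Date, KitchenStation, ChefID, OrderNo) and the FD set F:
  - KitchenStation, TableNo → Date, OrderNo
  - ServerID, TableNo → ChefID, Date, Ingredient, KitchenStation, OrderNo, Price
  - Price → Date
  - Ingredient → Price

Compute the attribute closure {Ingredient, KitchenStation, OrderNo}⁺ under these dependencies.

Start with {Ingredient, KitchenStation, OrderNo}.
Ingredient → Price applies; add {Price} → now {Ingredient, KitchenStation, OrderNo, Price}.
Price → Date applies; add {Date} → now {Date, Ingredient, KitchenStation, OrderNo, Price}.
No further FD applies.

{Date, Ingredient, KitchenStation, OrderNo, Price}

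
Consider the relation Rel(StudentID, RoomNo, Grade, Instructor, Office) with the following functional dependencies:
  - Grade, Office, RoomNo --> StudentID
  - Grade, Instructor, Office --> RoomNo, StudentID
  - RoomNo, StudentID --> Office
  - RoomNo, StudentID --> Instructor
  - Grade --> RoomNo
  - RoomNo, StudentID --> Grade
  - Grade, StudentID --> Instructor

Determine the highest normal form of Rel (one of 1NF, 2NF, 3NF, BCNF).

3NF

Candidate keys: {Grade, Office}, {Grade, StudentID}, {RoomNo, StudentID}. Prime attributes: {Grade, Office, RoomNo, StudentID}.
Grade --> RoomNo breaks BCNF: {Grade}⁺ = {Grade, RoomNo}, so {Grade} is not a superkey.
But every attribute on its right side ({RoomNo}) is prime, and the same holds for every other non-superkey FD, so 3NF still holds.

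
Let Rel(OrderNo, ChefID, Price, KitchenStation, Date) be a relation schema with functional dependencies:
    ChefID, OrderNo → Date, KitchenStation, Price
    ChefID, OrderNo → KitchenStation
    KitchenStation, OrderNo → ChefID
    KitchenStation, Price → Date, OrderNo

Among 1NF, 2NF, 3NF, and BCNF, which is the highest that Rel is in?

Candidate keys: {ChefID, OrderNo}, {KitchenStation, OrderNo}, {KitchenStation, Price}. Prime attributes: {ChefID, KitchenStation, OrderNo, Price}.
Every FD has a superkey on the left, so the relation is in BCNF.

BCNF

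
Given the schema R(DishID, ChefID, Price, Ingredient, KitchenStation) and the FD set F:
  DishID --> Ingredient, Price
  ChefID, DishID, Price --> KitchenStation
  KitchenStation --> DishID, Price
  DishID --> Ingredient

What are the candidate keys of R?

{ChefID, DishID}, {ChefID, KitchenStation}

No FD produces {ChefID}, so it must be in every candidate key.
{ChefID, DishID}⁺ = {ChefID, DishID, Ingredient, KitchenStation, Price}, which is every attribute, so {ChefID, DishID} is a candidate key.
{ChefID, KitchenStation}⁺ = {ChefID, DishID, Ingredient, KitchenStation, Price}, which is every attribute, so {ChefID, KitchenStation} is a candidate key.
No proper subset of any of these is a key, and no other minimal superkey exists.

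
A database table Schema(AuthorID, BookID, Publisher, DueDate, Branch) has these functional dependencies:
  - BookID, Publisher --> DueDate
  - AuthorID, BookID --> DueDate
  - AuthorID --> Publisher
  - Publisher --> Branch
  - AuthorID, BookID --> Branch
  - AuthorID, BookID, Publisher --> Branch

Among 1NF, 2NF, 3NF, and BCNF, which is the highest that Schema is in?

1NF

Candidate key: {AuthorID, BookID}. Prime attributes: {AuthorID, BookID}.
BookID, Publisher --> DueDate breaks BCNF: {BookID, Publisher}⁺ = {BookID, Branch, DueDate, Publisher}, so {BookID, Publisher} is not a superkey.
Because {DueDate} is non-prime and the left side of BookID, Publisher --> DueDate is not a superkey, the relation is not in 3NF.
The proper key subset {AuthorID} of {AuthorID, BookID} determines non-prime {Branch, Publisher}, so the relation is not even in 2NF.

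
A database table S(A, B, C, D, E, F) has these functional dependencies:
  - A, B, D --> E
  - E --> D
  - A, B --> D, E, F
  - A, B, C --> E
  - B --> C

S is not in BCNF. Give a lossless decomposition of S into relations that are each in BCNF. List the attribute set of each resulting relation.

Candidate key of the original relation: {A, B}.
Within {A, B, C, D, E, F}: {E}⁺ ∩ {A, B, C, D, E, F} = {D, E}, not the whole set, so E --> D violates BCNF; decompose into {D, E} and {A, B, C, E, F}.
{D, E} is in BCNF.
Within {A, B, C, E, F}: {B}⁺ ∩ {A, B, C, E, F} = {B, C}, not the whole set, so B --> C violates BCNF; decompose into {B, C} and {A, B, E, F}.
{B, C} is in BCNF.
{A, B, E, F} is in BCNF.

{A, B, E, F}; {B, C}; {D, E}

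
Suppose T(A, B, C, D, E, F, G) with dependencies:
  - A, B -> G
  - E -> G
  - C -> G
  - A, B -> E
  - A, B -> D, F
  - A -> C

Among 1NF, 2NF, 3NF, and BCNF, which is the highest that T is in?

Candidate key: {A, B}. Prime attributes: {A, B}.
For E -> G we have {E}⁺ = {E, G}; {E} is not a superkey, so BCNF fails.
E -> G has non-prime {G} on the right and a non-superkey on the left, so 3NF fails.
Since {A} ⊂ {A, B} and {A}⁺ ⊇ {C, G} with {C, G} non-prime, there is a partial dependency; 2NF fails.

1NF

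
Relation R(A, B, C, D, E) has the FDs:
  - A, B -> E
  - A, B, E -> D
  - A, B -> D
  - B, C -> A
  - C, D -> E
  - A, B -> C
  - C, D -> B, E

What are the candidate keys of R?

{A, B} is a candidate key since {A, B}⁺ = {A, B, C, D, E} covers every attribute.
{B, C} is a candidate key since {B, C}⁺ = {A, B, C, D, E} covers every attribute.
{C, D} is a candidate key since {C, D}⁺ = {A, B, C, D, E} covers every attribute.
Any other superkey properly contains one of these, so there are no further candidate keys.

{A, B}, {B, C}, {C, D}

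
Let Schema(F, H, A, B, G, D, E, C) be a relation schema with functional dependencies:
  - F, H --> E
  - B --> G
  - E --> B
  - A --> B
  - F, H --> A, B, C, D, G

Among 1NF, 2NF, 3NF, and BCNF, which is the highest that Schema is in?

2NF

Candidate key: {F, H}. Prime attributes: {F, H}.
For B --> G we have {B}⁺ = {B, G}; {B} is not a superkey, so BCNF fails.
B --> G determines the non-prime attribute {G} from a non-superkey — 3NF is violated.
Checking every proper subset of each key, none determines a non-prime attribute — 2NF is satisfied.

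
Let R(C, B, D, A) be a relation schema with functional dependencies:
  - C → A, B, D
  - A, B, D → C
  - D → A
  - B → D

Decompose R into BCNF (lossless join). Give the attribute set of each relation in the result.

Candidate keys of the original relation: {B}, {C}.
In {A, B, C, D}, {D} is not a superkey ({D}⁺ restricted to this set is {A, D}), so split on D → A into {A, D} and {B, C, D}.
{A, D} is in BCNF.
{B, C, D} is in BCNF.

{A, D}; {B, C, D}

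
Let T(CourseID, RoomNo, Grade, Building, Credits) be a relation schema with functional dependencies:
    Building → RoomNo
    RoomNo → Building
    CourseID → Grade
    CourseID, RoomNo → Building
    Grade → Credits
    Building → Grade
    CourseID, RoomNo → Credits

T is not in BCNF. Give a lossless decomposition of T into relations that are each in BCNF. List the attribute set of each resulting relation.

{Building, CourseID}; {Building, Grade, RoomNo}; {Credits, Grade}

Candidate keys of the original relation: {Building, CourseID}, {CourseID, RoomNo}.
Within {Building, CourseID, Credits, Grade, RoomNo}: {Building}⁺ ∩ {Building, CourseID, Credits, Grade, RoomNo} = {Building, Credits, Grade, RoomNo}, not the whole set, so Building → Credits, Grade, RoomNo violates BCNF; decompose into {Building, Credits, Grade, RoomNo} and {Building, CourseID}.
Within {Building, Credits, Grade, RoomNo}: {Grade}⁺ ∩ {Building, Credits, Grade, RoomNo} = {Credits, Grade}, not the whole set, so Grade → Credits violates BCNF; decompose into {Credits, Grade} and {Building, Grade, RoomNo}.
{Credits, Grade}: every determinant is a superkey — BCNF.
{Building, Grade, RoomNo}: every determinant is a superkey — BCNF.
{Building, CourseID}: every determinant is a superkey — BCNF.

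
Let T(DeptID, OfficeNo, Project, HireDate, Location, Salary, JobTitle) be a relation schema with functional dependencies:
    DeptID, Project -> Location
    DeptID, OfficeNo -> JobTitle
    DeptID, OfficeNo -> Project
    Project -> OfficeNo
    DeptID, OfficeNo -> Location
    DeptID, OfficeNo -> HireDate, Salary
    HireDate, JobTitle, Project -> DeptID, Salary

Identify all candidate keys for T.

{DeptID, OfficeNo} is a candidate key since {DeptID, OfficeNo}⁺ = {DeptID, HireDate, JobTitle, Location, OfficeNo, Project, Salary} covers every attribute.
{DeptID, Project} is a candidate key since {DeptID, Project}⁺ = {DeptID, HireDate, JobTitle, Location, OfficeNo, Project, Salary} covers every attribute.
{HireDate, JobTitle, Project} is a candidate key since {HireDate, JobTitle, Project}⁺ = {DeptID, HireDate, JobTitle, Location, OfficeNo, Project, Salary} covers every attribute.
No proper subset of any of these is a key, and no other minimal superkey exists.

{DeptID, OfficeNo}, {DeptID, Project}, {HireDate, JobTitle, Project}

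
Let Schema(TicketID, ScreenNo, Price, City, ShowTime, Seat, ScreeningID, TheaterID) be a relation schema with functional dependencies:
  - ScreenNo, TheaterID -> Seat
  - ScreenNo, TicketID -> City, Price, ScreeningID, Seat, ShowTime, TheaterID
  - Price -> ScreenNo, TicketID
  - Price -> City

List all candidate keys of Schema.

{Price} is a candidate key since {Price}⁺ = {City, Price, ScreenNo, ScreeningID, Seat, ShowTime, TheaterID, TicketID} covers every attribute.
{ScreenNo, TicketID} is a candidate key since {ScreenNo, TicketID}⁺ = {City, Price, ScreenNo, ScreeningID, Seat, ShowTime, TheaterID, TicketID} covers every attribute.
These are minimal and exhaustive — every other superkey contains one of them.

{Price}, {ScreenNo, TicketID}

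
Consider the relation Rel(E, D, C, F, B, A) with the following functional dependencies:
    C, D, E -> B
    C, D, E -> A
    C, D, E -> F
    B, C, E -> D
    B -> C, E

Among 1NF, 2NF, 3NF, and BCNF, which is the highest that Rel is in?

Candidate keys: {B}, {C, D, E}. Prime attributes: {B, C, D, E}.
The left-hand side of every FD is a superkey, so BCNF is satisfied.

BCNF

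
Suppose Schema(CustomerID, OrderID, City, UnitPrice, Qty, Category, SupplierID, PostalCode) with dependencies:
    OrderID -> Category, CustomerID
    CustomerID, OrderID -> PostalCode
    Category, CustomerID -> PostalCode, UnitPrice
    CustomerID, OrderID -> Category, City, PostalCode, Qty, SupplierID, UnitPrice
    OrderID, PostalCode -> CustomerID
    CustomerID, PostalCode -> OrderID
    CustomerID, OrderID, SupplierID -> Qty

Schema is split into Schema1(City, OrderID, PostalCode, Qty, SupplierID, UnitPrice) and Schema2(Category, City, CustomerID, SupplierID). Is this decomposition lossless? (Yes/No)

Schema1 ∩ Schema2 = {City, SupplierID}; its closure under F is {City, SupplierID}.
The closure covers neither Schema1 nor Schema2 entirely; the join is not lossless.

No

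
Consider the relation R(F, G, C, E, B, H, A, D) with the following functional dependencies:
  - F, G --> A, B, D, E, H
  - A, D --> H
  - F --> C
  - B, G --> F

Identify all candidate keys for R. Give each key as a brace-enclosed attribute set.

Attributes never on any right-hand side: {G} — every candidate key must contain it.
{B, G}⁺ = {A, B, C, D, E, F, G, H}, which is every attribute, so {B, G} is a candidate key.
{F, G}⁺ = {A, B, C, D, E, F, G, H}, which is every attribute, so {F, G} is a candidate key.
No proper subset of any of these is a key, and no other minimal superkey exists.

{B, G}, {F, G}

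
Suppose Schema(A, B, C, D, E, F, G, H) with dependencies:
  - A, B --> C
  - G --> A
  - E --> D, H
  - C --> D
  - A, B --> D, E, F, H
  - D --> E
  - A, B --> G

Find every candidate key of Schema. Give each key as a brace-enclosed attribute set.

No FD produces {B}, so it must be in every candidate key.
{A, B}⁺ = {A, B, C, D, E, F, G, H} — all of the relation — so {A, B} is a candidate key.
{B, G}⁺ = {A, B, C, D, E, F, G, H} — all of the relation — so {B, G} is a candidate key.
These are minimal and exhaustive — every other superkey contains one of them.

{A, B}, {B, G}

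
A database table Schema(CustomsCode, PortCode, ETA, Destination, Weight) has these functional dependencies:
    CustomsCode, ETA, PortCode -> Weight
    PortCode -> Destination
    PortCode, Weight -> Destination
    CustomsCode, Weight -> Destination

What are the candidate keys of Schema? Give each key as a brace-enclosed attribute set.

{CustomsCode, ETA, PortCode}

No FD produces {CustomsCode, ETA, PortCode}, so they must be in every candidate key.
Closure of {CustomsCode, ETA, PortCode} is {CustomsCode, Destination, ETA, PortCode, Weight}, the whole schema; {CustomsCode, ETA, PortCode} is a candidate key.
No other minimal set has full closure, so this is the only candidate key.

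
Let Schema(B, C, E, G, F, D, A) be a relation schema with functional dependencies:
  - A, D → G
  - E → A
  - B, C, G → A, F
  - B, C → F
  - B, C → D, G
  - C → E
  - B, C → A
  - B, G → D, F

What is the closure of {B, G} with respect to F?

Start with {B, G}.
B, G → D, F applies; add {D, F} → now {B, D, F, G}.
No further FD applies.

{B, D, F, G}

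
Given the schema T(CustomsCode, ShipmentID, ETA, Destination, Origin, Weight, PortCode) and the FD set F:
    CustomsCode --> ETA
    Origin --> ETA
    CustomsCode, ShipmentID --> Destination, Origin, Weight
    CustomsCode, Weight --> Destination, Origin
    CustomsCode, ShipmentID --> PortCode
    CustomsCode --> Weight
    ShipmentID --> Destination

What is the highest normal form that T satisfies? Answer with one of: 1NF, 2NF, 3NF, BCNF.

1NF

Candidate key: {CustomsCode, ShipmentID}. Prime attributes: {CustomsCode, ShipmentID}.
CustomsCode --> ETA: {CustomsCode}⁺ = {CustomsCode, Destination, ETA, Origin, Weight}, which is not all of the attributes, so the left side is not a superkey — BCNF is violated.
CustomsCode --> ETA determines the non-prime attribute {ETA} from a non-superkey — 3NF is violated.
The proper key subset {CustomsCode} of {CustomsCode, ShipmentID} determines non-prime {Destination, ETA, Origin, Weight}, so the relation is not even in 2NF.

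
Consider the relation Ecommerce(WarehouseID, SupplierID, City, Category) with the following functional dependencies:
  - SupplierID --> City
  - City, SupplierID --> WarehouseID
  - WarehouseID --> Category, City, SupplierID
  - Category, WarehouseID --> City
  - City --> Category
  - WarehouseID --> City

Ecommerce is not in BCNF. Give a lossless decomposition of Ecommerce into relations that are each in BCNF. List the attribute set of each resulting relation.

{Category, City}; {City, SupplierID, WarehouseID}

Candidate keys of the original relation: {SupplierID}, {WarehouseID}.
In {Category, City, SupplierID, WarehouseID}, {City} is not a superkey ({City}⁺ restricted to this set is {Category, City}), so split on City --> Category into {Category, City} and {City, SupplierID, WarehouseID}.
{Category, City} is in BCNF.
{City, SupplierID, WarehouseID} is in BCNF.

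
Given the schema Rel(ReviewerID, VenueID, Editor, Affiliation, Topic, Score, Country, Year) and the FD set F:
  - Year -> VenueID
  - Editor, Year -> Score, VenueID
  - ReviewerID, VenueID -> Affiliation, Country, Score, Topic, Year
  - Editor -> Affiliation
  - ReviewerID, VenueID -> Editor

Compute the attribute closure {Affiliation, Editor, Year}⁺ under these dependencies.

Start with {Affiliation, Editor, Year}.
Year -> VenueID applies; add {VenueID} → now {Affiliation, Editor, VenueID, Year}.
Editor, Year -> Score, VenueID applies; add {Score} → now {Affiliation, Editor, Score, VenueID, Year}.
No further FD applies.

{Affiliation, Editor, Score, VenueID, Year}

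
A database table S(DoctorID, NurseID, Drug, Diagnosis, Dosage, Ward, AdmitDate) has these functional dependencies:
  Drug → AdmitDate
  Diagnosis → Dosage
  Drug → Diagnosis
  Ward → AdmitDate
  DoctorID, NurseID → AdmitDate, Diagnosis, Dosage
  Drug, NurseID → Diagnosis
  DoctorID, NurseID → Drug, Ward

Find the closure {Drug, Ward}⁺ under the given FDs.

Start with {Drug, Ward}.
Drug → AdmitDate applies; add {AdmitDate} → now {AdmitDate, Drug, Ward}.
Drug → Diagnosis applies; add {Diagnosis} → now {AdmitDate, Diagnosis, Drug, Ward}.
Diagnosis → Dosage applies; add {Dosage} → now {AdmitDate, Diagnosis, Dosage, Drug, Ward}.
No further FD applies.

{AdmitDate, Diagnosis, Dosage, Drug, Ward}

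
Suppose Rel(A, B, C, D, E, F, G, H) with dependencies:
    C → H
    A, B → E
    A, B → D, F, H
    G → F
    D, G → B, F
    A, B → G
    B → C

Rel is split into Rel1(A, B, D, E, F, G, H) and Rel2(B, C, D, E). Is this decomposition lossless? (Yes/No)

Yes

The shared attributes are {B, D, E} and {B, D, E}⁺ = {B, C, D, E, H}.
Since Rel2 ⊆ {B, C, D, E, H}, the intersection is a superkey of Rel2; the decomposition is lossless.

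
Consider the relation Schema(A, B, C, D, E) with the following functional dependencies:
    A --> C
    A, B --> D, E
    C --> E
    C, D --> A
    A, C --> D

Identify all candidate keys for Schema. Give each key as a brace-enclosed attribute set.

No FD produces {B}, so it must be in every candidate key.
{A, B}⁺ = {A, B, C, D, E}, which is every attribute, so {A, B} is a candidate key.
{B, C, D}⁺ = {A, B, C, D, E}, which is every attribute, so {B, C, D} is a candidate key.
Any other superkey properly contains one of these, so there are no further candidate keys.

{A, B}, {B, C, D}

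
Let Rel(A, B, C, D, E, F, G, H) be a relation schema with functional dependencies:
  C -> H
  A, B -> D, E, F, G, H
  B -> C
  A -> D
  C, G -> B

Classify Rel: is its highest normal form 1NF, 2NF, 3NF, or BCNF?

Candidate keys: {A, B}, {A, C, G}. Prime attributes: {A, B, C, G}.
C -> H breaks BCNF: {C}⁺ = {C, H}, so {C} is not a superkey.
C -> H has non-prime {H} on the right and a non-superkey on the left, so 3NF fails.
Since {A} ⊂ {A, B} and {A}⁺ ⊇ {D} with {D} non-prime, there is a partial dependency; 2NF fails.

1NF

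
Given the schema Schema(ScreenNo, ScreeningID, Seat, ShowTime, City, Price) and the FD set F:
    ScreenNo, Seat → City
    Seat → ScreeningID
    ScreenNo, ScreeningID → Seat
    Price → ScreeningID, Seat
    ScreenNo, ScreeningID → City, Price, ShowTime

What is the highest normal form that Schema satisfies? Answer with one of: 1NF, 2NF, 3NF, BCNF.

Candidate keys: {Price, ScreenNo}, {ScreenNo, ScreeningID}, {ScreenNo, Seat}. Prime attributes: {Price, ScreenNo, ScreeningID, Seat}.
Seat → ScreeningID: {Seat}⁺ = {ScreeningID, Seat}, which is not all of the attributes, so the left side is not a superkey — BCNF is violated.
But every attribute on its right side ({ScreeningID}) is prime, and the same holds for every other non-superkey FD, so 3NF still holds.

3NF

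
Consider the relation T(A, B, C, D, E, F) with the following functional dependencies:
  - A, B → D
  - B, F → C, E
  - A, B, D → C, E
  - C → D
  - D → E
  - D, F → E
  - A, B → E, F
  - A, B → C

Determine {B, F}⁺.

Start with {B, F}.
B, F → C, E applies; add {C, E} → now {B, C, E, F}.
C → D applies; add {D} → now {B, C, D, E, F}.
No further FD applies.

{B, C, D, E, F}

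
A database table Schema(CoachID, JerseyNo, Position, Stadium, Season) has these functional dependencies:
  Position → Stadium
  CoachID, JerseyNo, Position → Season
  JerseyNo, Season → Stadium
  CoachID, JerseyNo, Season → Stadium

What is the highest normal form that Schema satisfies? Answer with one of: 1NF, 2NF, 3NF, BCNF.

1NF

Candidate key: {CoachID, JerseyNo, Position}. Prime attributes: {CoachID, JerseyNo, Position}.
Position → Stadium: {Position}⁺ = {Position, Stadium}, which is not all of the attributes, so the left side is not a superkey — BCNF is violated.
Because {Stadium} is non-prime and the left side of Position → Stadium is not a superkey, the relation is not in 3NF.
Since {Position} ⊂ {CoachID, JerseyNo, Position} and {Position}⁺ ⊇ {Stadium} with {Stadium} non-prime, there is a partial dependency; 2NF fails.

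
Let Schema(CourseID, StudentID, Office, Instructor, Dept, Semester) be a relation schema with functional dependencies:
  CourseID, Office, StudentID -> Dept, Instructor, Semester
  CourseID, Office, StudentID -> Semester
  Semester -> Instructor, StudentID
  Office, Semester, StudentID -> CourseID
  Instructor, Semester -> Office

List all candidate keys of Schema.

{CourseID, Office, StudentID}, {Semester}

{Semester} is a candidate key since {Semester}⁺ = {CourseID, Dept, Instructor, Office, Semester, StudentID} covers every attribute.
{CourseID, Office, StudentID} is a candidate key since {CourseID, Office, StudentID}⁺ = {CourseID, Dept, Instructor, Office, Semester, StudentID} covers every attribute.
These are minimal and exhaustive — every other superkey contains one of them.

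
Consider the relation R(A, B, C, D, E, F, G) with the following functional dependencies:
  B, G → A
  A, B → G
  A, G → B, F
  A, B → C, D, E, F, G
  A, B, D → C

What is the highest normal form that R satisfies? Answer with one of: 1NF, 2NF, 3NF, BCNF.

BCNF

Candidate keys: {A, B}, {A, G}, {B, G}. Prime attributes: {A, B, G}.
Each dependency's left side is a superkey — BCNF holds.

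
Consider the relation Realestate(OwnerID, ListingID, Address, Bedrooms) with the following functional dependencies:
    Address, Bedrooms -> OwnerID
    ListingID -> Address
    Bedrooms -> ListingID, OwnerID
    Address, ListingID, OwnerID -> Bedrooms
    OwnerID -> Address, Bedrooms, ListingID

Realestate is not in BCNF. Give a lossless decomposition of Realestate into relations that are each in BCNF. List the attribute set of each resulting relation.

Candidate keys of the original relation: {Bedrooms}, {OwnerID}.
Within {Address, Bedrooms, ListingID, OwnerID}: {ListingID}⁺ ∩ {Address, Bedrooms, ListingID, OwnerID} = {Address, ListingID}, not the whole set, so ListingID -> Address violates BCNF; decompose into {Address, ListingID} and {Bedrooms, ListingID, OwnerID}.
{Address, ListingID}: every determinant is a superkey — BCNF.
{Bedrooms, ListingID, OwnerID}: every determinant is a superkey — BCNF.

{Address, ListingID}; {Bedrooms, ListingID, OwnerID}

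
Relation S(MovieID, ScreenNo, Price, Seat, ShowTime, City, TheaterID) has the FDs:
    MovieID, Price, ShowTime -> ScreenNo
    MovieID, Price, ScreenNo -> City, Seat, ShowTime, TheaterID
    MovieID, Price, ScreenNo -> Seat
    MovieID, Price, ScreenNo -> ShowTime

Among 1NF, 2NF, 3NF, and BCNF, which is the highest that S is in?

BCNF

Candidate keys: {MovieID, Price, ScreenNo}, {MovieID, Price, ShowTime}. Prime attributes: {MovieID, Price, ScreenNo, ShowTime}.
Each dependency's left side is a superkey — BCNF holds.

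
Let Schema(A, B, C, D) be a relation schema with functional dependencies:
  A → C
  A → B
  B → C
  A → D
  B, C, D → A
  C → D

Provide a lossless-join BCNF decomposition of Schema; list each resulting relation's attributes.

{A, B, C}; {C, D}

Candidate keys of the original relation: {A}, {B}.
{A, B, C, D}: {C} determines {C, D} here but is not a superkey — split on C → D, giving {C, D} and {A, B, C}.
{C, D}: every determinant is a superkey — BCNF.
{A, B, C}: every determinant is a superkey — BCNF.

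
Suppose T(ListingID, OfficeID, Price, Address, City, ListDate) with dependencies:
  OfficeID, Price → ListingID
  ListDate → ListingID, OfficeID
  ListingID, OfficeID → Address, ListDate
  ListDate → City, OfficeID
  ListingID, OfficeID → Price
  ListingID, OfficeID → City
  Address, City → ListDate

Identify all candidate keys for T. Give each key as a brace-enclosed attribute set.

{ListDate}⁺ = {Address, City, ListDate, ListingID, OfficeID, Price}, which is every attribute, so {ListDate} is a candidate key.
{Address, City}⁺ = {Address, City, ListDate, ListingID, OfficeID, Price}, which is every attribute, so {Address, City} is a candidate key.
{ListingID, OfficeID}⁺ = {Address, City, ListDate, ListingID, OfficeID, Price}, which is every attribute, so {ListingID, OfficeID} is a candidate key.
{OfficeID, Price}⁺ = {Address, City, ListDate, ListingID, OfficeID, Price}, which is every attribute, so {OfficeID, Price} is a candidate key.
No proper subset of any of these is a key, and no other minimal superkey exists.

{Address, City}, {ListDate}, {ListingID, OfficeID}, {OfficeID, Price}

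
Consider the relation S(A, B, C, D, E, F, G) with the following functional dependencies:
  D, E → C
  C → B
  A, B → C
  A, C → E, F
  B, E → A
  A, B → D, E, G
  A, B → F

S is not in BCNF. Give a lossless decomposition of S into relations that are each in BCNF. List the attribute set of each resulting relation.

{A, C, D, E, F, G}; {B, C}

Candidate keys of the original relation: {A, B}, {A, C}, {B, E}, {C, E}, {D, E}.
Within {A, B, C, D, E, F, G}: {C}⁺ ∩ {A, B, C, D, E, F, G} = {B, C}, not the whole set, so C → B violates BCNF; decompose into {B, C} and {A, C, D, E, F, G}.
{B, C} is in BCNF.
{A, C, D, E, F, G} is in BCNF.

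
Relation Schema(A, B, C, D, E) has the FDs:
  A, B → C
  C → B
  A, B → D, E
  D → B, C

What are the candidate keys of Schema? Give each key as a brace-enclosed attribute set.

No FD produces {A}, so it must be in every candidate key.
{A, B}⁺ = {A, B, C, D, E}, which is every attribute, so {A, B} is a candidate key.
{A, C}⁺ = {A, B, C, D, E}, which is every attribute, so {A, C} is a candidate key.
{A, D}⁺ = {A, B, C, D, E}, which is every attribute, so {A, D} is a candidate key.
Any other superkey properly contains one of these, so there are no further candidate keys.

{A, B}, {A, C}, {A, D}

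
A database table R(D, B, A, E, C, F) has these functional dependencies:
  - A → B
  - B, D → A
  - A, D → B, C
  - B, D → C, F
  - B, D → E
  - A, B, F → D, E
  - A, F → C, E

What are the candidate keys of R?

{A, D}⁺ = {A, B, C, D, E, F} — all of the relation — so {A, D} is a candidate key.
{A, F}⁺ = {A, B, C, D, E, F} — all of the relation — so {A, F} is a candidate key.
{B, D}⁺ = {A, B, C, D, E, F} — all of the relation — so {B, D} is a candidate key.
No proper subset of any of these is a key, and no other minimal superkey exists.

{A, D}, {A, F}, {B, D}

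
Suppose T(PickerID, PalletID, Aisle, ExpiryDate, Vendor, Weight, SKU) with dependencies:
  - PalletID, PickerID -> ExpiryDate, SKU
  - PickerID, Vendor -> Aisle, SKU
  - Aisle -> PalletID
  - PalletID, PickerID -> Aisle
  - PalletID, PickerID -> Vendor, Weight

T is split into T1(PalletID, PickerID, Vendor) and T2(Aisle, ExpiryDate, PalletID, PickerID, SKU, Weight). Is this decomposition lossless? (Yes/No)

Yes

The shared attributes are {PalletID, PickerID} and {PalletID, PickerID}⁺ = {Aisle, ExpiryDate, PalletID, PickerID, SKU, Vendor, Weight}.
This includes all of T1, so the common attributes are a superkey of T1 — the join is lossless.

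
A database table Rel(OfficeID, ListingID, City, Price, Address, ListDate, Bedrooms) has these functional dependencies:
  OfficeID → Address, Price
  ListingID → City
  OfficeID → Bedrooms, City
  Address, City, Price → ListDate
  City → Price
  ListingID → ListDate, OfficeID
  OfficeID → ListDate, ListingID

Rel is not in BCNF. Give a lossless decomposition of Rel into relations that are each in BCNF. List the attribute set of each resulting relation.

{Address, Bedrooms, City, ListingID, OfficeID}; {Address, City, ListDate}; {City, Price}

Candidate keys of the original relation: {ListingID}, {OfficeID}.
{Address, Bedrooms, City, ListDate, ListingID, OfficeID, Price}: {Address, City, Price} determines {Address, City, ListDate, Price} here but is not a superkey — split on Address, City, Price → ListDate, giving {Address, City, ListDate, Price} and {Address, Bedrooms, City, ListingID, OfficeID, Price}.
{Address, City, ListDate, Price}: {City} determines {City, Price} here but is not a superkey — split on City → Price, giving {City, Price} and {Address, City, ListDate}.
{City, Price}: every determinant is a superkey — BCNF.
{Address, City, ListDate}: every determinant is a superkey — BCNF.
{Address, Bedrooms, City, ListingID, OfficeID, Price}: {City} determines {City, Price} here but is not a superkey — split on City → Price, giving {City, Price} and {Address, Bedrooms, City, ListingID, OfficeID}.
{City, Price}: every determinant is a superkey — BCNF.
{Address, Bedrooms, City, ListingID, OfficeID}: every determinant is a superkey — BCNF.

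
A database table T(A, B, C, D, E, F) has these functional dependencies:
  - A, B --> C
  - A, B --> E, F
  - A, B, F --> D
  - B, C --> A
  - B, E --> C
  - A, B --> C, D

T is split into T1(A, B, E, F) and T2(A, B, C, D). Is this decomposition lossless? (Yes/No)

Yes

The shared attributes are {A, B} and {A, B}⁺ = {A, B, C, D, E, F}.
Since T1 ⊆ {A, B, C, D, E, F}, the intersection is a superkey of T1; the decomposition is lossless.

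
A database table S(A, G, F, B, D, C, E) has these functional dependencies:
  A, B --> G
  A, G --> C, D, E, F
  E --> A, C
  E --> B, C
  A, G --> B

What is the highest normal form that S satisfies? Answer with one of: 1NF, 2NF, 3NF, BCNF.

Candidate keys: {A, B}, {A, G}, {E}. Prime attributes: {A, B, E, G}.
Each dependency's left side is a superkey — BCNF holds.

BCNF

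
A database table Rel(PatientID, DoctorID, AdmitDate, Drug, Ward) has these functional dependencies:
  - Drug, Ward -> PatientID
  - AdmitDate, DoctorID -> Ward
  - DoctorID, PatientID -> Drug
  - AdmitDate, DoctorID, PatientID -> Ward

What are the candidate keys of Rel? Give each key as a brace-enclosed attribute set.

{AdmitDate, DoctorID, Drug}, {AdmitDate, DoctorID, PatientID}

No FD produces {AdmitDate, DoctorID}, so they must be in every candidate key.
{AdmitDate, DoctorID, Drug}⁺ = {AdmitDate, DoctorID, Drug, PatientID, Ward} — all of the relation — so {AdmitDate, DoctorID, Drug} is a candidate key.
{AdmitDate, DoctorID, PatientID}⁺ = {AdmitDate, DoctorID, Drug, PatientID, Ward} — all of the relation — so {AdmitDate, DoctorID, PatientID} is a candidate key.
Any other superkey properly contains one of these, so there are no further candidate keys.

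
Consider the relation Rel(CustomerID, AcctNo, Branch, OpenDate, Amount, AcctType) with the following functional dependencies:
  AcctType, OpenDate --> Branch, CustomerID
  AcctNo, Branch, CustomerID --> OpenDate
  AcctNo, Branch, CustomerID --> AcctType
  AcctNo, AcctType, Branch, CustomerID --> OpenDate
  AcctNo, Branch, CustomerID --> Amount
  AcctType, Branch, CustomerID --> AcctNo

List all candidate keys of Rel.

{AcctType, OpenDate} is a candidate key since {AcctType, OpenDate}⁺ = {AcctNo, AcctType, Amount, Branch, CustomerID, OpenDate} covers every attribute.
{AcctNo, Branch, CustomerID} is a candidate key since {AcctNo, Branch, CustomerID}⁺ = {AcctNo, AcctType, Amount, Branch, CustomerID, OpenDate} covers every attribute.
{AcctType, Branch, CustomerID} is a candidate key since {AcctType, Branch, CustomerID}⁺ = {AcctNo, AcctType, Amount, Branch, CustomerID, OpenDate} covers every attribute.
No proper subset of any of these is a key, and no other minimal superkey exists.

{AcctNo, Branch, CustomerID}, {AcctType, Branch, CustomerID}, {AcctType, OpenDate}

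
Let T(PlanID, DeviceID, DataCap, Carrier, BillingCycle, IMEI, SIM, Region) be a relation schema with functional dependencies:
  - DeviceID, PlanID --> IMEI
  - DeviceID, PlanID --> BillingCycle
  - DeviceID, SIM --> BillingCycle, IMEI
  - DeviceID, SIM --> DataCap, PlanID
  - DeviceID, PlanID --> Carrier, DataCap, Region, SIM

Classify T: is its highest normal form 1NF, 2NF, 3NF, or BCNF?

BCNF

Candidate keys: {DeviceID, PlanID}, {DeviceID, SIM}. Prime attributes: {DeviceID, PlanID, SIM}.
The left-hand side of every FD is a superkey, so BCNF is satisfied.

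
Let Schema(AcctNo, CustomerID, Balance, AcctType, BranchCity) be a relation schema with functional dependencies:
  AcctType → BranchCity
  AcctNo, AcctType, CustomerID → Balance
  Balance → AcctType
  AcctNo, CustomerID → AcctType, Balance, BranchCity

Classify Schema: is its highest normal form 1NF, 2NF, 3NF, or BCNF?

Candidate key: {AcctNo, CustomerID}. Prime attributes: {AcctNo, CustomerID}.
AcctType → BranchCity breaks BCNF: {AcctType}⁺ = {AcctType, BranchCity}, so {AcctType} is not a superkey.
AcctType → BranchCity determines the non-prime attribute {BranchCity} from a non-superkey — 3NF is violated.
No non-prime attribute depends on a proper subset of any candidate key, so 2NF holds.

2NF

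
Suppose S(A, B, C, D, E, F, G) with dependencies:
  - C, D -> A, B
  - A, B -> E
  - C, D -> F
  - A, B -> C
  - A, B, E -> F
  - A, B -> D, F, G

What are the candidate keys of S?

{A, B}, {C, D}

{A, B} is a candidate key since {A, B}⁺ = {A, B, C, D, E, F, G} covers every attribute.
{C, D} is a candidate key since {C, D}⁺ = {A, B, C, D, E, F, G} covers every attribute.
Any other superkey properly contains one of these, so there are no further candidate keys.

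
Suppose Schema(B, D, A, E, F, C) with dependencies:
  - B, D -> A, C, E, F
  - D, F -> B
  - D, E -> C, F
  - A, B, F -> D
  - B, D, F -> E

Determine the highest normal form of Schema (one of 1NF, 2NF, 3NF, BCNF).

BCNF

Candidate keys: {A, B, F}, {B, D}, {D, E}, {D, F}. Prime attributes: {A, B, D, E, F}.
Every FD has a superkey on the left, so the relation is in BCNF.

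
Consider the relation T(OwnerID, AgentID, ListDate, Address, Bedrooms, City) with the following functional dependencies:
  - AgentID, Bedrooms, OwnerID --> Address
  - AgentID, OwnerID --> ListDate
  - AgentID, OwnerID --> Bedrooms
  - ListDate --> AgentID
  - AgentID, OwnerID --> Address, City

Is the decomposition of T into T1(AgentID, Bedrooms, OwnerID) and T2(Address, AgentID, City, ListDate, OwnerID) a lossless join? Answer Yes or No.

Yes

The shared attributes are {AgentID, OwnerID} and {AgentID, OwnerID}⁺ = {Address, AgentID, Bedrooms, City, ListDate, OwnerID}.
This includes all of T1, so the common attributes are a superkey of T1 — the join is lossless.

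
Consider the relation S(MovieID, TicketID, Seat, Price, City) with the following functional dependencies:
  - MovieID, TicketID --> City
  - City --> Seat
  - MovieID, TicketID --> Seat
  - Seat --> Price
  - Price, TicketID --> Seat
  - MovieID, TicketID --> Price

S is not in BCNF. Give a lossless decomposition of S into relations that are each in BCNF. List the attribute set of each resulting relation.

Candidate key of the original relation: {MovieID, TicketID}.
Within {City, MovieID, Price, Seat, TicketID}: {City}⁺ ∩ {City, MovieID, Price, Seat, TicketID} = {City, Price, Seat}, not the whole set, so City --> Price, Seat violates BCNF; decompose into {City, Price, Seat} and {City, MovieID, TicketID}.
Within {City, Price, Seat}: {Seat}⁺ ∩ {City, Price, Seat} = {Price, Seat}, not the whole set, so Seat --> Price violates BCNF; decompose into {Price, Seat} and {City, Seat}.
{Price, Seat} has no BCNF violation.
{City, Seat} has no BCNF violation.
{City, MovieID, TicketID} has no BCNF violation.

{City, MovieID, TicketID}; {City, Seat}; {Price, Seat}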